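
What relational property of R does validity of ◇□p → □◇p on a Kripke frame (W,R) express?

convergence

Suppose ◇□p→□◇p is valid. Take Rxy, Rxz and set V(p)={w : Ryw}. Then □p at y so ◇□p at x, so □◇p at x, so ◇p at z, giving w with Rzw and Ryw.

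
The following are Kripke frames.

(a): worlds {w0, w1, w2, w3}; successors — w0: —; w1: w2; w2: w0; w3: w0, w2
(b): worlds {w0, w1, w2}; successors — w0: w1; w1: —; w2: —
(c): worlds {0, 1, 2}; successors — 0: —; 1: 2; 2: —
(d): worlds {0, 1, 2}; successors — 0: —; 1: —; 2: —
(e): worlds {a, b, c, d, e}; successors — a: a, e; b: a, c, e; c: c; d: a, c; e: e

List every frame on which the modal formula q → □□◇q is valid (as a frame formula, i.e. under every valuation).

(b), (c), (d)

Frame correspondent (Sahlqvist): ∀x ∀z (xR²z → ∃w (x = w ∧ zRw)) — i.e. a generalized confluence (Geach) condition.
(a): fails — w1R²w0 but no w with w1=w and w0Rw.
(b): condition met.
(c): condition met.
(d): condition met.
(e): fails — aR²e but no w with a=w and eRw.
Valid on: (b), (c), (d).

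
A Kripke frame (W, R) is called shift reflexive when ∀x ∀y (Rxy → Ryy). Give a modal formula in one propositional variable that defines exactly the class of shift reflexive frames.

This is shift-reflexivity; the standard corresponding axiom is T□: □(□r → r).
Suppose □(□r→r) is valid. Take Rxy and set V(r)={w : Ryw}. Then at y, □r holds; since □(□r→r) at x, □r→r at y, so r at y, i.e. Ryy.

□(□r → r)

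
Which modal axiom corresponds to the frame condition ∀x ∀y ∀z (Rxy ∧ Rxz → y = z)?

◇r → □r

This is partial functionality; the standard corresponding axiom is CD: ◇r → □r.
Suppose ◇r→□r is valid. Take Rxy, Rxz and set V(r)={y}. Then ◇r at x, so □r at x, so r at z, i.e. z=y.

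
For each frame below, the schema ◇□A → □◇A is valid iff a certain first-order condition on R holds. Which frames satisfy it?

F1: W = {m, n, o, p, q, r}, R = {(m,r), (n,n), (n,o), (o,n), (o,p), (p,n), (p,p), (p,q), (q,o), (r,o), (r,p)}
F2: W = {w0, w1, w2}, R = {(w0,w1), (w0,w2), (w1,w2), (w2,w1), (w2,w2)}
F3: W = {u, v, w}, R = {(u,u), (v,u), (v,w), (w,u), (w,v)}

F2, F3

This is the axiom for convergence; its first-order frame correspondent is ∀x ∀y ∀z (Rxy ∧ Rxz → ∃w (Ryw ∧ Rzw)).
F1: fails — Rpq and Rpp but q and p have no common successor.
F2: satisfies the condition.
F3: satisfies the condition.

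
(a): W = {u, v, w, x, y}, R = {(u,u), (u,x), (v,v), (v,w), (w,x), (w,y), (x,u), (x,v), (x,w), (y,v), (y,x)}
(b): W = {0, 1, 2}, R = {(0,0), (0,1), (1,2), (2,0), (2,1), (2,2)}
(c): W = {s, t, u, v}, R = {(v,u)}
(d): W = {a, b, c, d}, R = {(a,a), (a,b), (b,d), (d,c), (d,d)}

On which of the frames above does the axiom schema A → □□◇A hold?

(c)

This is the axiom for a generalized confluence (Geach) condition; its first-order frame correspondent is ∀x ∀z (xR²z → ∃w (x = w ∧ zRw)).
(a): fails — uR²v but no t with u=t and vRt.
(b): fails — 0R²1 but no w with 0=w and 1Rw.
(c): condition met.
(d): fails — aR²b but no w with a=w and bRw.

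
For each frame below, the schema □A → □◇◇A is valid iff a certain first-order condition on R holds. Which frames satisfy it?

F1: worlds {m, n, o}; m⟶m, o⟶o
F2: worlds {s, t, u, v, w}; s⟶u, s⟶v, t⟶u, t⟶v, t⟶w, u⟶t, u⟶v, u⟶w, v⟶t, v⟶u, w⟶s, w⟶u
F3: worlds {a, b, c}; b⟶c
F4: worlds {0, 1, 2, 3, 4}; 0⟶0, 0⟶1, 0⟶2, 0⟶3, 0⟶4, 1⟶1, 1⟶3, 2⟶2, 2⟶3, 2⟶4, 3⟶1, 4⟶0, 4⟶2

F1, F2, F4

The schema corresponds to a generalized confluence (Geach) condition: ∀x ∀z (xRz → ∃w (xRw ∧ zR²w)).
F1: satisfies the condition.
F2: satisfies the condition.
F3: fails — bRc but no w with bRw and cR²w.
F4: satisfies the condition.
Valid on: F1, F2, F4.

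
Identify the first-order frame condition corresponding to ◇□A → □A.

the Euclidean property: ∀x ∀y ∀z (Rxy ∧ Rxz → Ryz)

This is frame-equivalent to ◇A → □◇A (substitute ¬A for A and contrapose).
Suppose ◇A→□◇A is valid. Take Rxy, Rxz and set V(A)={y}. Then ◇A at x, so □◇A at x, so ◇A at z, so some w with Rzw has A; w=y, i.e. Rzy. By symmetry of the argument, Ryz.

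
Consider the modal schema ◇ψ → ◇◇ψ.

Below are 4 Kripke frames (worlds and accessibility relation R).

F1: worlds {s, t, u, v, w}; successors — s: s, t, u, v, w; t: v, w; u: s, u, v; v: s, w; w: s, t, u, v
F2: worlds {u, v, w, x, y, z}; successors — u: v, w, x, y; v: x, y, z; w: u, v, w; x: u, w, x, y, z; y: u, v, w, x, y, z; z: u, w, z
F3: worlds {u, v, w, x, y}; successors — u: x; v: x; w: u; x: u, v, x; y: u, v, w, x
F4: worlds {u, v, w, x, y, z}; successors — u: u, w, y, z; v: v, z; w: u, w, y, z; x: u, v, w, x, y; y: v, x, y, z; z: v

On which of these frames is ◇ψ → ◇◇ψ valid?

F1, F2, F4

The schema corresponds to a generalized confluence (Geach) condition: ∀x ∀y (xRy → ∃w (y = w ∧ xR²w)).
F1: condition met.
F2: condition met.
F3: fails — wRu but no t with u=t and wR²t.
F4: condition met.
Valid on: F1, F2, F4.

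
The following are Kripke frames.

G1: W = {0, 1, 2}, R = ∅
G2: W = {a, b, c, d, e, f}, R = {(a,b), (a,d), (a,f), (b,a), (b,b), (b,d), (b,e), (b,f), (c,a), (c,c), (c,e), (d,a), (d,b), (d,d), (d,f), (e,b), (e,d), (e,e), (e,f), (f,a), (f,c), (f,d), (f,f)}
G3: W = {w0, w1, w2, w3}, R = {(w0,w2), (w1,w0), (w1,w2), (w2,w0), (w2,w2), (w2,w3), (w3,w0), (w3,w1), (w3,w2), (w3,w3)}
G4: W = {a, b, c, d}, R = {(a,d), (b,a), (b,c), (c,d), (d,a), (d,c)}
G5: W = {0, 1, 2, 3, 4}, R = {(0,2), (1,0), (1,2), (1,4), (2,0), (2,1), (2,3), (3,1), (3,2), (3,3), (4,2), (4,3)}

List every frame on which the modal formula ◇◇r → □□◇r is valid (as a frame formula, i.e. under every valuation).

The schema corresponds to a generalized confluence (Geach) condition: ∀x ∀y ∀z ((xR²y ∧ xR²z) → ∃w (y = w ∧ zRw)).
G1: condition met.
G2: fails — aR²a, aR²a but no w with a=w and aRw.
G3: fails — w0R²w0, w0R²w0 but no w with w0=w and w0Rw.
G4: fails — aR²a, aR²a but no w with a=w and aRw.
G5: fails — 0R²0, 0R²0 but no w with 0=w and 0Rw.

G1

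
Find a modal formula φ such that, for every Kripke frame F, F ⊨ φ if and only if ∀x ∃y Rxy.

This is seriality; the standard corresponding axiom is D: □q → ◇q.

□q → ◇q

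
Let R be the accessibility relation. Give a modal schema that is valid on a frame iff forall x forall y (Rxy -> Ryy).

□(□r → r)

A defining formula is □(□r → r) (the T□ axiom).
Suppose □(□r→r) is valid. Take Rxy and set V(r)={w : Ryw}. Then at y, □r holds; since □(□r→r) at x, □r→r at y, so r at y, i.e. Ryy.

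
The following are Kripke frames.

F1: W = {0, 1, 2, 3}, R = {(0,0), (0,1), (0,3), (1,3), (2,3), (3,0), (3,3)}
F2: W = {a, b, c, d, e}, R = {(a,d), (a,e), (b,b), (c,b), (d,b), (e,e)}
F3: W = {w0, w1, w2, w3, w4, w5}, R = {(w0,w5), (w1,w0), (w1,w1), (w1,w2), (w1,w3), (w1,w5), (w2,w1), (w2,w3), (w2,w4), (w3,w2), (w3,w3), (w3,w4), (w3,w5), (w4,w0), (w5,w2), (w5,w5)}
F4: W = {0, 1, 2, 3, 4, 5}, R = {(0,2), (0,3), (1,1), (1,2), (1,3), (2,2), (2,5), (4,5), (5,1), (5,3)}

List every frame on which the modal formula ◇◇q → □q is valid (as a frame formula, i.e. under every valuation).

The schema corresponds to a generalized confluence (Geach) condition: ∀x ∀y ∀z ((xR²y ∧ xRz) → ∃w (y = w ∧ z = w)).
F1: fails — 0R²0, 0R1 but 0 ≠ 1.
F2: fails — aR²b, aRd but b ≠ d.
F3: fails — w0R²w2, w0Rw5 but w2 ≠ w5.
F4: fails — 0R²2, 0R3 but 2 ≠ 3.
Valid on no frame.

none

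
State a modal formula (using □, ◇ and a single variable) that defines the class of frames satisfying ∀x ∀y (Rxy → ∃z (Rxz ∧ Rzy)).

This is density; the standard corresponding axiom is C4: □□ψ → □ψ.
Suppose □□ψ→□ψ is valid. Take Rxy and set V(ψ)={w : xR²w}. Then □□ψ at x, so □ψ at x, so ψ at y, i.e. ∃z(Rxz∧Rzy).

□□ψ → □ψ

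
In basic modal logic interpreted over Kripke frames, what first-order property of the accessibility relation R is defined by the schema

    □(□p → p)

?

shift-reflexivity

Suppose □(□p→p) is valid. Take Rxy and set V(p)={w : Ryw}. Then at y, □p holds; since □(□p→p) at x, □p→p at y, so p at y, i.e. Ryy.
The converse is a direct semantic check.
Frame condition: ∀x ∀y (Rxy → Ryy).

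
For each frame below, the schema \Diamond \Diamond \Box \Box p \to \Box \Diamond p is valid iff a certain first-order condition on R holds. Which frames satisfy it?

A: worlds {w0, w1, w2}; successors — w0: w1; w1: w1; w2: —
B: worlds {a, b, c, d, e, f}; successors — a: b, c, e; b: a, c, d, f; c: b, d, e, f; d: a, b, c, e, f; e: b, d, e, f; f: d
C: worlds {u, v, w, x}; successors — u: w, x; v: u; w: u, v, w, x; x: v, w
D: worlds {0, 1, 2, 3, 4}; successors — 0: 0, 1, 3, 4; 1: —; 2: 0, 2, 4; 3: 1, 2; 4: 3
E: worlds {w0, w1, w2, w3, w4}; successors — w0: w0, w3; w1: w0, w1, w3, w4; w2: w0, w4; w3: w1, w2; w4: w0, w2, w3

Frame correspondent (Sahlqvist): \forall x \forall y \forall z ((x R^2 y \wedge xRz) \to \exists w (y R^2 w \wedge zRw)) — i.e. a generalized confluence (Geach) condition.
A: ✓.
B: fails — bR²f, bRf but no w with fR²w and fRw.
C: fails — wR²v, wRv but no t with vR²t and vRt.
D: fails — 0R²0, 0R1 but no w with 0R²w and 1Rw.
E: ✓.
Valid on: A, E.

A, E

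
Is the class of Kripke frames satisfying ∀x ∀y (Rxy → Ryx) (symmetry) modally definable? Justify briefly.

Yes, by p → □◇p

The condition is symmetry. A defining modal formula is p → □◇p.
Suppose p→□◇p is valid. Take Rxy and set V(p)={x}. Then p at x, so □◇p at x, so ◇p at y, so some z with Ryz has p; z=x, i.e. Ryx.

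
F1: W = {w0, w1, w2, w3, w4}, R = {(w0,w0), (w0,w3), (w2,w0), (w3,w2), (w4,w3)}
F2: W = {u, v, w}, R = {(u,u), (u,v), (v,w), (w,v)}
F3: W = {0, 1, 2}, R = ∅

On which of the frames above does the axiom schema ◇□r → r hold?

This is the axiom for symmetry; its first-order frame correspondent is ∀x ∀y (Rxy → Ryx).
F1: fails — Rw3w2 but not Rw2w3.
F2: fails — Ruv but not Rvu.
F3: satisfies the condition.
Valid on: F3.

F3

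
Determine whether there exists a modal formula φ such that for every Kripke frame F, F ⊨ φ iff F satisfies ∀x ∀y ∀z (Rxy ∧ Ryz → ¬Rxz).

Modal frame validity is preserved under surjective bounded morphisms.
The 3-cycle (worlds s,t,u with s→t→u→s) is intransitive. Mapping every world to a single reflexive point • is a surjective bounded morphism; the reflexive point is not intransitive (R••∧R•• but R••).
So the class is not modally definable.

No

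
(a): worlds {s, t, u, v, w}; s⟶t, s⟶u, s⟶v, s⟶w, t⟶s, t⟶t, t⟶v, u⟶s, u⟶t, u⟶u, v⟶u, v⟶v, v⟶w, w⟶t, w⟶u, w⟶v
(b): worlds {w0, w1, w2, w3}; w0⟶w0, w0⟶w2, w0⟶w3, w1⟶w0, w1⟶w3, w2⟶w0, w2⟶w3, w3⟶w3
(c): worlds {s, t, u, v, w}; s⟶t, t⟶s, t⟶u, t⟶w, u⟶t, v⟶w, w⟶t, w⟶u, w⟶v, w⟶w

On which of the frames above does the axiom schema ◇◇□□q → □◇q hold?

(a), (b)

This is the axiom for a generalized confluence (Geach) condition; its first-order frame correspondent is ∀x ∀y ∀z ((xR²y ∧ xRz) → ∃w (yR²w ∧ zRw)).
(a): holds.
(b): holds.
(c): fails — tR²u, tRs but no w* with uR²w* and sRw*.
Valid on: (a), (b).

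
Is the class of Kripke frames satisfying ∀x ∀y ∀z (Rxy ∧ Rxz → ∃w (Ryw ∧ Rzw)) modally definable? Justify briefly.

The condition is convergence. A defining modal formula is ◇□r → □◇r.
Suppose ◇□r→□◇r is valid. Take Rxy, Rxz and set V(r)={w : Ryw}. Then □r at y so ◇□r at x, so □◇r at x, so ◇r at z, giving w with Rzw and Ryw.

Yes — defined by ◇□r → □◇r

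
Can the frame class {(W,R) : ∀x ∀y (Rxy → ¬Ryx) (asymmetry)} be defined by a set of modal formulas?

Any modally definable frame class is closed under surjective bounded morphisms.
The 5-cycle (worlds w0,w1,w2,w3,w4 with w0→w1→w2→w3→w4→w0) is asymmetric. Mapping every world to a single reflexive point • is a surjective bounded morphism, and the reflexive point is not asymmetric (R•• but asymmetry requires ¬R••).
Hence asymmetry is not modally definable.

No — not modally definable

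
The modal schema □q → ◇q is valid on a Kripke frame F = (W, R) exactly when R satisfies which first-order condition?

seriality

Suppose □q→◇q is valid. At any x set V(q)=W. Then □q at x, so ◇q at x, so x has a successor.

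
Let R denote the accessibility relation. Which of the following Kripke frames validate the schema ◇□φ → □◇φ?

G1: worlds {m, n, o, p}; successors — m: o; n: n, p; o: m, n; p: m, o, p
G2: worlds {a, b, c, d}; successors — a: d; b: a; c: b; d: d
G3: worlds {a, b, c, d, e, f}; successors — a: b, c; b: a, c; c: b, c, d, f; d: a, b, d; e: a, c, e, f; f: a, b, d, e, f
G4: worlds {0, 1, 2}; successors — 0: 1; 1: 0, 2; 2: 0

The schema corresponds to convergence: ∀x ∀y ∀z (Rxy ∧ Rxz → ∃w (Ryw ∧ Rzw)).
G1: fails — Rom and Ron but m and n have no common successor.
G2: holds.
G3: holds.
G4: fails — R12 and R10 but 2 and 0 have no common successor.
Valid on: G2, G3.

G2, G3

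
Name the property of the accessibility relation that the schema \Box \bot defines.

□⊥ is valid iff no world has any successor (otherwise □⊥ fails at any world with one).
Conversely, on a frame with emptiness of R the schema holds at every world under every valuation.
So the correspondent is emptiness of R.

emptiness of R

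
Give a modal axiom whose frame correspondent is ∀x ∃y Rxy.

□ψ → ◇ψ

This is seriality; the standard corresponding axiom is D: □ψ → ◇ψ.
Suppose □ψ→◇ψ is valid. At any x set V(ψ)=W. Then □ψ at x, so ◇ψ at x, so x has a successor.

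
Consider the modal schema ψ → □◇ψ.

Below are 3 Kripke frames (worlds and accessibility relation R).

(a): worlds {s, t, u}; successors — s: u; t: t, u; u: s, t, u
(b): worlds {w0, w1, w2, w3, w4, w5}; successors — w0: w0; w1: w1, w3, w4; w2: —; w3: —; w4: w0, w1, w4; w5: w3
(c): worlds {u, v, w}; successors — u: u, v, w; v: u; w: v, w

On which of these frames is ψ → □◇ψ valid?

Frame correspondent (Sahlqvist): ∀x ∀y (Rxy → Ryx) — i.e. symmetry.
(a): ✓.
(b): fails — Rw1w3 but not Rw3w1.
(c): fails — Ruw but not Rwu.

(a)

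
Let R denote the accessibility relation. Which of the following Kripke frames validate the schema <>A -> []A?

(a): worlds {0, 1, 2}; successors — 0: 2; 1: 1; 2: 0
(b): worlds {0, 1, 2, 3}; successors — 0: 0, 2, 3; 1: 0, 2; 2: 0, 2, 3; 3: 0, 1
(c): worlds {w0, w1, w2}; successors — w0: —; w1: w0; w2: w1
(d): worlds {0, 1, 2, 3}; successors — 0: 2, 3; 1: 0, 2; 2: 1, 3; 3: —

(a), (c)

The schema corresponds to partial functionality: forall x forall y forall z (Rxy & Rxz -> y = z).
(a): ✓.
(b): fails — 0 sees both 0 and 2.
(c): ✓.
(d): fails — 0 sees both 2 and 3.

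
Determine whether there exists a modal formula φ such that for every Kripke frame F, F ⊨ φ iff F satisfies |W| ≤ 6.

Not definable by any modal formula

Modal frame validity is preserved under disjoint unions.
Any modal formula valid on each of 7 disjoint one-world frames is valid on their disjoint union (validity is preserved under disjoint unions). Each one-world frame has |W|=1≤6, but the union has |W|=7.
So no modal formula (or set of formulas) defines exactly the |W|≤6 frames.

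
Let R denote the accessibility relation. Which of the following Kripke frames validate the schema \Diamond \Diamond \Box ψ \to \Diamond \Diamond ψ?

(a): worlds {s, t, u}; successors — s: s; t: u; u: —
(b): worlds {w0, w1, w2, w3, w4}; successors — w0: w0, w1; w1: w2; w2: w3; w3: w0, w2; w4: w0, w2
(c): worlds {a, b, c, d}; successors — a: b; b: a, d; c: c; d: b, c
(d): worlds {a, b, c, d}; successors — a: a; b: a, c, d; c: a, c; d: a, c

(a), (d)

The schema corresponds to a generalized confluence (Geach) condition: \forall x \forall y (x R^2 y \to \exists w (yRw \wedge x R^2 w)).
(a): ✓.
(b): fails — w0R²w2 but no w with w2Rw and w0R²w.
(c): fails — aR²a but no w with aRw and aR²w.
(d): ✓.
Valid on: (a), (d).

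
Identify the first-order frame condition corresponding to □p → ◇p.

Suppose □p→◇p is valid. At any x set V(p)=W. Then □p at x, so ◇p at x, so x has a successor.

seriality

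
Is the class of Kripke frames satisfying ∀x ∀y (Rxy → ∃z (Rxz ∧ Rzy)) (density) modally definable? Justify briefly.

Yes — defined by □□p → □p

The condition is density. A defining modal formula is □□p → □p.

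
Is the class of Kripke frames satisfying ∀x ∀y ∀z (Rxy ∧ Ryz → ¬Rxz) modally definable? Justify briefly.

Modal frame validity is preserved under surjective bounded morphisms.
The 3-cycle (worlds s,t,u with s→t→u→s) is intransitive. Mapping every world to a single reflexive point • is a surjective bounded morphism; the reflexive point is not intransitive (R••∧R•• but R••).
Hence intransitivity is not modally definable.

Not modally definable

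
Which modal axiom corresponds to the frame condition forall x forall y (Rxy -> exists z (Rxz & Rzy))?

□□q → □q

The condition is density. The C4 schema □□q → □q defines it.
Suppose □□q→□q is valid. Take Rxy and set V(q)={w : xR²w}. Then □□q at x, so □q at x, so q at y, i.e. ∃z(Rxz∧Rzy).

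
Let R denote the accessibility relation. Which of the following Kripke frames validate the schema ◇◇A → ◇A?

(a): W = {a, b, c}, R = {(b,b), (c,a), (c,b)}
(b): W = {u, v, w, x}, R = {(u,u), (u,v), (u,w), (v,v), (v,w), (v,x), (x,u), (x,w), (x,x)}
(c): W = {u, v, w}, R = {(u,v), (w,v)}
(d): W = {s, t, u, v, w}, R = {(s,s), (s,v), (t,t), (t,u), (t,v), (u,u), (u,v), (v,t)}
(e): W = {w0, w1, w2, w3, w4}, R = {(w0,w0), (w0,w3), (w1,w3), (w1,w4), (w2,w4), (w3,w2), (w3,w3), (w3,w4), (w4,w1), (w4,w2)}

(a), (c)

This is the axiom for transitivity; its first-order frame correspondent is ∀x ∀y ∀z (Rxy ∧ Ryz → Rxz).
(a): condition met.
(b): fails — Ruv and Rvx but not Rux.
(c): condition met.
(d): fails — Ruv and Rvt but not Rut.
(e): fails — Rw2w4 and Rw4w1 but not Rw2w1.
Valid on: (a), (c).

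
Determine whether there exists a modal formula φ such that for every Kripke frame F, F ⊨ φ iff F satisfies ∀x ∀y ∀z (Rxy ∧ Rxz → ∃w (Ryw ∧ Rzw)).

Definable; ◇□r → □◇r defines it

The condition is convergence. A defining modal formula is ◇□r → □◇r.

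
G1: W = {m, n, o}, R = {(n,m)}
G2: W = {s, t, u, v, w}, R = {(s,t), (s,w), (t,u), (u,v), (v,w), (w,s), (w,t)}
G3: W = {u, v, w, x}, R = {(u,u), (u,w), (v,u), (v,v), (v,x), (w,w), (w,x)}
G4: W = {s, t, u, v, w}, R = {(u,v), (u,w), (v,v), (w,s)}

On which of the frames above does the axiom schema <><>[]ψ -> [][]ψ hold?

G1

The schema corresponds to a generalized confluence (Geach) condition: forall x forall y forall z ((x R^2 y & x R^2 z) -> exists w (yRw & z = w)).
G1: satisfies the condition.
G2: fails — sR²s, sR²s but no w* with sRw* and s=w*.
G3: fails — uR²u, uR²x but no t with uRt and x=t.
G4: fails — uR²s, uR²s but no w* with sRw* and s=w*.
Valid on: G1.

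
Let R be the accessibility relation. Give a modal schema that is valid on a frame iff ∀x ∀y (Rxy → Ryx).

q → □◇q

A defining formula is q → □◇q (the B axiom).
Suppose q→□◇q is valid. Take Rxy and set V(q)={x}. Then q at x, so □◇q at x, so ◇q at y, so some z with Ryz has q; z=x, i.e. Ryx.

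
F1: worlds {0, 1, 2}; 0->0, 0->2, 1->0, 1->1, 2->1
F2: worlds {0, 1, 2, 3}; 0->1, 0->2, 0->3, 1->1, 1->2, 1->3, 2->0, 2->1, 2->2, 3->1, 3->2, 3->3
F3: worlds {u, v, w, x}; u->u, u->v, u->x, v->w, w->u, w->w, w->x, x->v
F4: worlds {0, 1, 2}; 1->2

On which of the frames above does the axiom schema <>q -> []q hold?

F4

The schema corresponds to partial functionality: forall x forall y forall z (Rxy & Rxz -> y = z).
F1: fails — 0 sees both 0 and 2.
F2: fails — 0 sees both 1 and 2.
F3: fails — u sees both u and v.
F4: condition met.
Valid on: F4.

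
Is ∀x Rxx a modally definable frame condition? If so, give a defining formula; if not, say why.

This is a Sahlqvist condition; the T axiom □q → q defines it.
Suppose □q→q is valid. At any x set V(q)={w : Rxw}. Then □q holds at x, so q holds at x, i.e. Rxx.

Yes — defined by □q → q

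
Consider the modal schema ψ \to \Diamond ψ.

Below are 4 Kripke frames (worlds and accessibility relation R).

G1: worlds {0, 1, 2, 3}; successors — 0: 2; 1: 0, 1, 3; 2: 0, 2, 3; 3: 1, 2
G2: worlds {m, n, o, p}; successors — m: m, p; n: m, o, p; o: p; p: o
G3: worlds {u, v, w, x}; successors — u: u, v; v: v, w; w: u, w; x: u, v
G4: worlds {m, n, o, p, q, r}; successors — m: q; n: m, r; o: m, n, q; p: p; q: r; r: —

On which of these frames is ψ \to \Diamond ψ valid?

The schema corresponds to reflexivity: \forall x Rxx.
G1: fails — world 0 does not see itself.
G2: fails — world n does not see itself.
G3: fails — world x does not see itself.
G4: fails — world m does not see itself.

none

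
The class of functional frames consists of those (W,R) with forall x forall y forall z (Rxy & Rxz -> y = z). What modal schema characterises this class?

◇ψ → □ψ

The condition is partial functionality. The CD schema ◇ψ → □ψ defines it.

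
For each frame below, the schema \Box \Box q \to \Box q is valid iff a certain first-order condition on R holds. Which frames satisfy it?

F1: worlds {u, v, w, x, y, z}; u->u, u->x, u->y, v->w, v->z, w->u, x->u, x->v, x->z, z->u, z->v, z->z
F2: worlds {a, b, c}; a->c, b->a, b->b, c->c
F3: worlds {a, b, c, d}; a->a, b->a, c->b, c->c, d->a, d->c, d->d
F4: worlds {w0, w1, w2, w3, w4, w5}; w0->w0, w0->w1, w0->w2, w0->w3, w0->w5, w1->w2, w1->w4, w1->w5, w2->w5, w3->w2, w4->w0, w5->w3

Frame correspondent (Sahlqvist): \forall x \forall y (Rxy \to \exists z (Rxz \wedge Rzy)) — i.e. density.
F1: fails — Rvw but no t with Rvt and Rtw.
F2: ✓.
F3: ✓.
F4: fails — Rw1w2 but no z with Rw1z and Rzw2.

F2, F3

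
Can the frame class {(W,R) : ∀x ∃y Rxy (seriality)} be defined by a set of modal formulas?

Yes: it is seriality, defined by the D schema □r → ◇r.
Suppose □r→◇r is valid. At any x set V(r)=W. Then □r at x, so ◇r at x, so x has a successor.

Yes — defined by □r → ◇r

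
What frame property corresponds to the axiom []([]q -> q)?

shift-reflexivity: forall x forall y (Rxy -> Ryy)

Suppose □(□q→q) is valid. Take Rxy and set V(q)={w : Ryw}. Then at y, □q holds; since □(□q→q) at x, □q→q at y, so q at y, i.e. Ryy.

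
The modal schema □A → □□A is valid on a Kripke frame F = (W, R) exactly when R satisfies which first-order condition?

transitivity

Suppose □A→□□A is valid. Take Rxy, Ryz and set V(A)={w : Rxw}. Then □A at x, so □□A at x, so □A at y, so A at z, i.e. Rxz.
Conversely, on a frame with transitivity the schema holds at every world under every valuation.
Frame condition: ∀x ∀y ∀z (Rxy ∧ Ryz → Rxz).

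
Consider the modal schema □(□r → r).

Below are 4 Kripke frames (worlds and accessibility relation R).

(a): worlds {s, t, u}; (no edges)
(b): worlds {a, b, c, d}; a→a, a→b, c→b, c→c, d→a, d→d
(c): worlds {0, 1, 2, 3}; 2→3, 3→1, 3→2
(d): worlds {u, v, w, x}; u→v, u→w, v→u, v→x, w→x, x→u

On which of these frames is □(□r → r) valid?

(a)

Frame correspondent (Sahlqvist): ∀x ∀y (Rxy → Ryy) — i.e. shift-reflexivity.
(a): condition met.
(b): fails — Rab but not Rbb.
(c): fails — R23 but not R33.
(d): fails — Ruv but not Rvv.
Valid on: (a).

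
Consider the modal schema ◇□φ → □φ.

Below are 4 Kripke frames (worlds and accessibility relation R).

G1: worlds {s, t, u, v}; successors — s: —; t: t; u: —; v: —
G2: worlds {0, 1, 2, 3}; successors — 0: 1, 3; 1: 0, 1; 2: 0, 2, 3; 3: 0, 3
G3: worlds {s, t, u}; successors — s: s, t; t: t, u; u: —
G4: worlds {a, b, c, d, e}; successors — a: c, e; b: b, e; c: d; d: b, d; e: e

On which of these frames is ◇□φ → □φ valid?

This is the axiom for the Euclidean property; its first-order frame correspondent is ∀x ∀y ∀z (Rxy ∧ Rxz → Ryz).
G1: condition met.
G2: fails — R01 and R03 but not R13.
G3: fails — Rst and Rss but not Rts.
G4: fails — Rae and Rac but not Rec.
Valid on: G1.

G1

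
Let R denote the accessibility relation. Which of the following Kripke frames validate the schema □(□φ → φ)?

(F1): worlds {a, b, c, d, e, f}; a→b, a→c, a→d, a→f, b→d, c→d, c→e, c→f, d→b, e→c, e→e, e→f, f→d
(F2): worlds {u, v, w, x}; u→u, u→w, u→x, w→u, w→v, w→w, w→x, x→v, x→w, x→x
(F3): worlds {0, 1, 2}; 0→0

(F3)

The schema corresponds to shift-reflexivity: ∀x ∀y (Rxy → Ryy).
(F1): fails — Rcd but not Rdd.
(F2): fails — Rwv but not Rvv.
(F3): holds.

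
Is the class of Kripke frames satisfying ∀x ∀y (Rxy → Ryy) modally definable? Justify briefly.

Yes: it is shift-reflexivity, defined by the T□ schema □(□q → q).
Suppose □(□q→q) is valid. Take Rxy and set V(q)={w : Ryw}. Then at y, □q holds; since □(□q→q) at x, □q→q at y, so q at y, i.e. Ryy.

Definable; □(□q → q) defines it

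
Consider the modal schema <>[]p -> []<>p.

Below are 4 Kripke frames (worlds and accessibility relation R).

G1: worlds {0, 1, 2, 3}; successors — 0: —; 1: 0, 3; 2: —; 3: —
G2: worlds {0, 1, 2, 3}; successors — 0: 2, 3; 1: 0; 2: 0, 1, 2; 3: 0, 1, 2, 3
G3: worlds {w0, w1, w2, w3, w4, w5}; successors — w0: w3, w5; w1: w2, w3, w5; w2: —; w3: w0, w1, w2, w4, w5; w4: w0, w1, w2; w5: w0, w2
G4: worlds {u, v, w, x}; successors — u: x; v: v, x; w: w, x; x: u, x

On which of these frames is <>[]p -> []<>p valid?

G4

The schema corresponds to convergence: forall x forall y forall z (Rxy & Rxz -> exists w (Ryw & Rzw)).
G1: fails — R10 and R10 but 0 and 0 have no common successor.
G2: fails — R20 and R21 but 0 and 1 have no common successor.
G3: fails — Rw1w5 and Rw1w2 but w5 and w2 have no common successor.
G4: condition met.
Valid on: G4.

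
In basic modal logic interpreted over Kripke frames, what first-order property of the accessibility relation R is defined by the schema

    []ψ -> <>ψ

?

Seriality

Suppose □ψ→◇ψ is valid. At any x set V(ψ)=W. Then □ψ at x, so ◇ψ at x, so x has a successor.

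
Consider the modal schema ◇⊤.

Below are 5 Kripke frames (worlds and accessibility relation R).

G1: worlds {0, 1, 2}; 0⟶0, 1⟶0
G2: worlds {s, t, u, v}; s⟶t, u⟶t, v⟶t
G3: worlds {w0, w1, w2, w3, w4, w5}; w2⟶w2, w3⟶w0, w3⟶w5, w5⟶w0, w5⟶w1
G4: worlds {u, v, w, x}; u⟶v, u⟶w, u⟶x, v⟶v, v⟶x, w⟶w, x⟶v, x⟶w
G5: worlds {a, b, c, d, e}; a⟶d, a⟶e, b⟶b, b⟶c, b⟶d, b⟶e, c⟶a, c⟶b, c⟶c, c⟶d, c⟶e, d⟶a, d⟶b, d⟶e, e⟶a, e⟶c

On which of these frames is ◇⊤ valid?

G4, G5

Frame correspondent (Sahlqvist): ∀x ∃y Rxy — i.e. seriality.
G1: fails — world 2 has no successor.
G2: fails — world t has no successor.
G3: fails — world w0 has no successor.
G4: condition met.
G5: condition met.
Valid on: G4, G5.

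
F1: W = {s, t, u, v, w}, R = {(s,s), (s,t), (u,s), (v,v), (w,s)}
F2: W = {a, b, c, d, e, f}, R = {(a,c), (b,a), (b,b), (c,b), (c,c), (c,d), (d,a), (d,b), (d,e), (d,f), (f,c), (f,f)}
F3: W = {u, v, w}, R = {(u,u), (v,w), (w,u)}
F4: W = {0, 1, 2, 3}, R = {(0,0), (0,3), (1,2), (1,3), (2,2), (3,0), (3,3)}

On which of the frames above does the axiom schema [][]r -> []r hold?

F1, F4

The schema corresponds to density: forall x forall y (Rxy -> exists z (Rxz & Rzy)).
F1: ✓.
F2: fails — Rde but no z with Rdz and Rze.
F3: fails — Rvw but no z with Rvz and Rzw.
F4: ✓.
Valid on: F1, F4.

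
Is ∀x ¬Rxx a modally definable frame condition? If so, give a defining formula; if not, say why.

Not definable by any modal formula

Any modally definable frame class is closed under surjective bounded morphisms.
The 2-cycle (worlds 0,1 with 0→1→0) is irreflexive, and the map sending every world to a single reflexive point • is a surjective bounded morphism (forth: every edge maps to (•,•); back: every world has a successor). So any modal formula valid on the 2-cycle is also valid on the reflexive point, which is not irreflexive.
Hence irreflexivity is not modally definable.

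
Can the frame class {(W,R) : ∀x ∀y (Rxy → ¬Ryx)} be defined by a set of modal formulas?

Any modally definable frame class is closed under surjective bounded morphisms.
The 5-cycle (worlds 0,1,2,3,4 with 0→1→2→3→4→0) is asymmetric. Mapping every world to a single reflexive point • is a surjective bounded morphism, and the reflexive point is not asymmetric (R•• but asymmetry requires ¬R••).
So no modal formula (or set of formulas) defines exactly the asymmetric frames.

No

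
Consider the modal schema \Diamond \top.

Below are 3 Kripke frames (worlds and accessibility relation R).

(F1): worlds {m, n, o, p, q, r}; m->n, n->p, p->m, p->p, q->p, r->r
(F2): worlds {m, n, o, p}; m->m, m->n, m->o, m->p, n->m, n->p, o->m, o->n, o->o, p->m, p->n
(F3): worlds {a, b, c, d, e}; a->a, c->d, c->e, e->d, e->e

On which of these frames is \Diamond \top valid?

This is the axiom for seriality; its first-order frame correspondent is \forall x \exists y Rxy.
(F1): fails — world o has no successor.
(F2): satisfies the condition.
(F3): fails — world b has no successor.
Valid on: (F2).

(F2)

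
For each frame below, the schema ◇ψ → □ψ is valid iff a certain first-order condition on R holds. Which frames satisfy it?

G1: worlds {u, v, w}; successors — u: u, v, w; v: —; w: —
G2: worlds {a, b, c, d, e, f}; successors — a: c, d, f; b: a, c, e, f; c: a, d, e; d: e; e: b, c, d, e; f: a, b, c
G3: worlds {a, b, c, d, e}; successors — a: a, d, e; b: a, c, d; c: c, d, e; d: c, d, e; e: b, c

This is the axiom for partial functionality; its first-order frame correspondent is ∀x ∀y ∀z (Rxy ∧ Rxz → y = z).
G1: fails — u sees both u and v.
G2: fails — a sees both c and d.
G3: fails — a sees both a and d.
Valid on no frame.

none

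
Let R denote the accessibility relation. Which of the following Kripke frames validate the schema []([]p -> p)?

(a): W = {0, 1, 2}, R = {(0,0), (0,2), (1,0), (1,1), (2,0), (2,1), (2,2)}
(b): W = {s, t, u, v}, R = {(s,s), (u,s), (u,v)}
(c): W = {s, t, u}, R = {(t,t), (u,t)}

The schema corresponds to shift-reflexivity: forall x forall y (Rxy -> Ryy).
(a): ✓.
(b): fails — Ruv but not Rvv.
(c): ✓.
Valid on: (a), (c).

(a), (c)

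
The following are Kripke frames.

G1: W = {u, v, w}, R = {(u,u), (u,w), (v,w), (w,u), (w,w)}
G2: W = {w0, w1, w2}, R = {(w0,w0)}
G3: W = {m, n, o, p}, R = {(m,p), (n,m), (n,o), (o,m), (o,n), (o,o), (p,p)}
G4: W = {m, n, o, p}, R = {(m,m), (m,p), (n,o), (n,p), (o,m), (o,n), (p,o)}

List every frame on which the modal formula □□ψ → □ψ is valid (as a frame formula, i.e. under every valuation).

G1, G2, G3

The schema corresponds to density: ∀x ∀y (Rxy → ∃z (Rxz ∧ Rzy)).
G1: condition met.
G2: condition met.
G3: condition met.
G4: fails — Ron but no z with Roz and Rzn.
Valid on: G1, G2, G3.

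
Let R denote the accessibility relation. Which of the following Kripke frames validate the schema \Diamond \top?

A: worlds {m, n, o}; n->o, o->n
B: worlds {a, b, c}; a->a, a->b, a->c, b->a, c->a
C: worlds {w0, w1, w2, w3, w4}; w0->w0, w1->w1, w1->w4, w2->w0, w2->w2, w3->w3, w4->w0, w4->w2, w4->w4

Frame correspondent (Sahlqvist): \forall x \exists y Rxy — i.e. seriality.
A: fails — world m has no successor.
B: ✓.
C: ✓.

B, C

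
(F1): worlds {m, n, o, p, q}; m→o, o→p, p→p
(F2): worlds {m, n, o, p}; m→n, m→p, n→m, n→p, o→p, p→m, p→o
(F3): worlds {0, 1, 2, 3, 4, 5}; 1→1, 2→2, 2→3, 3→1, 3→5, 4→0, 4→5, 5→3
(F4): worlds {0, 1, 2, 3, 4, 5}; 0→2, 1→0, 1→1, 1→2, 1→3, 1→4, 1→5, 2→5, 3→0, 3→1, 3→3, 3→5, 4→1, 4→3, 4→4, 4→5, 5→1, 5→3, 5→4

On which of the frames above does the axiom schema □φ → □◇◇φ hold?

The schema corresponds to a generalized confluence (Geach) condition: ∀x ∀z (xRz → ∃w (xRw ∧ zR²w)).
(F1): fails — mRo but no w with mRw and oR²w.
(F2): ✓.
(F3): fails — 4R0 but no w with 4Rw and 0R²w.
(F4): fails — 0R2 but no w with 0Rw and 2R²w.

(F2)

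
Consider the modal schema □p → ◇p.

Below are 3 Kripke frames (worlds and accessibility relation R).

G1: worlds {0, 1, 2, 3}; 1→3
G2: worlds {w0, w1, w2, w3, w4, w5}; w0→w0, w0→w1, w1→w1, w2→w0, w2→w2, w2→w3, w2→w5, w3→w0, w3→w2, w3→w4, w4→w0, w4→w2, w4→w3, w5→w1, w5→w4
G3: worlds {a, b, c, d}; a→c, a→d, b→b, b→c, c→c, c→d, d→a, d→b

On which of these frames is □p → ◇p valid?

G2, G3

The schema corresponds to seriality: ∀x ∃y Rxy.
G1: fails — world 0 has no successor.
G2: ✓.
G3: ✓.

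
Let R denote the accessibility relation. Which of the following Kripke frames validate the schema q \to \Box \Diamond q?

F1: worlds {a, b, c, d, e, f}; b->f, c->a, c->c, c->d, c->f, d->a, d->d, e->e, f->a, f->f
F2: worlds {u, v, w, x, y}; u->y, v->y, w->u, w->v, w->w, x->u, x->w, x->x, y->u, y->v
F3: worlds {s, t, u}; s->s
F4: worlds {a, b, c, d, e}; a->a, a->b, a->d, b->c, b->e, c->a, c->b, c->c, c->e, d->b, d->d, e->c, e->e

This is the axiom for symmetry; its first-order frame correspondent is \forall x \forall y (Rxy \to Ryx).
F1: fails — Rcd but not Rdc.
F2: fails — Rxw but not Rwx.
F3: condition met.
F4: fails — Rab but not Rba.
Valid on: F3.

F3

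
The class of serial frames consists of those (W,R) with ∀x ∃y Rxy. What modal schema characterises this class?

□ψ → ◇ψ

The condition is seriality. The D schema □ψ → ◇ψ defines it.
Suppose □ψ→◇ψ is valid. At any x set V(ψ)=W. Then □ψ at x, so ◇ψ at x, so x has a successor.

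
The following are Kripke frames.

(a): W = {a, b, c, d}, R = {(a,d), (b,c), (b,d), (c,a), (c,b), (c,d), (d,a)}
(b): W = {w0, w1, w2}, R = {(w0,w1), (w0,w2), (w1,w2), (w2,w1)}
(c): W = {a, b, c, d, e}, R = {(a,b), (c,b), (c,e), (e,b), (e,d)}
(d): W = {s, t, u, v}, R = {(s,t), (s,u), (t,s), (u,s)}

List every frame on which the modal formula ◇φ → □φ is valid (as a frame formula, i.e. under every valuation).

This is the axiom for partial functionality; its first-order frame correspondent is ∀x ∀y ∀z (Rxy ∧ Rxz → y = z).
(a): fails — b sees both c and d.
(b): fails — w0 sees both w1 and w2.
(c): fails — c sees both b and e.
(d): fails — s sees both t and u.

none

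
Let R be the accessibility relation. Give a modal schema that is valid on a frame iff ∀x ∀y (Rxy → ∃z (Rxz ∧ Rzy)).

□□p → □p

The condition is density. The C4 schema □□p → □p defines it.
Suppose □□p→□p is valid. Take Rxy and set V(p)={w : xR²w}. Then □□p at x, so □p at x, so p at y, i.e. ∃z(Rxz∧Rzy).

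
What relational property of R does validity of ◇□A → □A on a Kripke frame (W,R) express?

This is frame-equivalent to ◇A → □◇A (substitute ¬A for A and contrapose).
Suppose ◇A→□◇A is valid. Take Rxy, Rxz and set V(A)={y}. Then ◇A at x, so □◇A at x, so ◇A at z, so some w with Rzw has A; w=y, i.e. Rzy. By symmetry of the argument, Ryz.
Conversely, on a frame with the Euclidean property the schema holds at every world under every valuation.
So the correspondent is the Euclidean property.

The Euclidean property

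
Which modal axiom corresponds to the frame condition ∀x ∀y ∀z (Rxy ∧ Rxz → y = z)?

◇r → □r

A defining formula is ◇r → □r (the CD axiom).
Suppose ◇r→□r is valid. Take Rxy, Rxz and set V(r)={y}. Then ◇r at x, so □r at x, so r at z, i.e. z=y.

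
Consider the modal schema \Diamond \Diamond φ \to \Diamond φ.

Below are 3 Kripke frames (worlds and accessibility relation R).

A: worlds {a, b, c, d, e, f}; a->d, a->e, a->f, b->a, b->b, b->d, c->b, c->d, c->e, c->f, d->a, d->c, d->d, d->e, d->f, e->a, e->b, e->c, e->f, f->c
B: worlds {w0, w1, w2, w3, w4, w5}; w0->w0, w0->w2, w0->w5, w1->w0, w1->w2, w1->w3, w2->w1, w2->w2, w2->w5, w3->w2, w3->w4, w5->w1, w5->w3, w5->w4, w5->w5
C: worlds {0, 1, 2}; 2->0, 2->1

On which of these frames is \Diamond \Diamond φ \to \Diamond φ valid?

C

This is the axiom for transitivity; its first-order frame correspondent is \forall x \forall y \forall z (Rxy \wedge Ryz \to Rxz).
A: fails — Rcd and Rda but not Rca.
B: fails — Rw1w2 and Rw2w5 but not Rw1w5.
C: condition met.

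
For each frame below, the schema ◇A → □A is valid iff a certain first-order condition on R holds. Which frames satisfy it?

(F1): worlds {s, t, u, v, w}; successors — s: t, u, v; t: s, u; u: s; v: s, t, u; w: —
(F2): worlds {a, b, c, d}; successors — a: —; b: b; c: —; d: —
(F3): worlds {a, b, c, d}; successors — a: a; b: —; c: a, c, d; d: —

This is the axiom for partial functionality; its first-order frame correspondent is ∀x ∀y ∀z (Rxy ∧ Rxz → y = z).
(F1): fails — s sees both t and u.
(F2): ✓.
(F3): fails — c sees both a and c.

(F2)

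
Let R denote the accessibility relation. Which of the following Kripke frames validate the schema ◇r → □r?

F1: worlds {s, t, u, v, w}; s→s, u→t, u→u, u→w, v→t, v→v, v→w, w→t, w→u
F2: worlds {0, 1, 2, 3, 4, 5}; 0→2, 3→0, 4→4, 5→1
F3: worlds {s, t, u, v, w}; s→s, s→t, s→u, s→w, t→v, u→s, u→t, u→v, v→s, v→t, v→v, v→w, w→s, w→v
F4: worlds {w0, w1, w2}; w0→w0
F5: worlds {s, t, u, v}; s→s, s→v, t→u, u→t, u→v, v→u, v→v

F2, F4

This is the axiom for partial functionality; its first-order frame correspondent is ∀x ∀y ∀z (Rxy ∧ Rxz → y = z).
F1: fails — u sees both t and u.
F2: holds.
F3: fails — s sees both s and t.
F4: holds.
F5: fails — s sees both s and v.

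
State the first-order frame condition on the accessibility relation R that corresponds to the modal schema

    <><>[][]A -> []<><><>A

forall x forall y forall z ((x R^2 y & xRz) -> exists w (y R^2 w & z R^3 w))

This is a Sahlqvist (Geach-type) schema ◇^2□^2A → □^1◇^3A.
Minimal-valuation argument: fix x; take any y with xR^2y and any z with xR^1z. Set V(A) to the set of worlds R-reachable from y in exactly 2 steps. Then □^2A holds at y, so the antecedent holds at x; validity forces ◇^3A at z, giving a w with zR^3w and yR^2w.
First-order correspondent: forall x forall y forall z ((x R^2 y & xRz) -> exists w (y R^2 w & z R^3 w)).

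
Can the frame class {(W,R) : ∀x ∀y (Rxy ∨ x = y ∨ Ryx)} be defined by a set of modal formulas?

No

Modal frame validity is preserved under disjoint unions.
Take 4 disjoint single-world reflexive frames: each is trivially connected, but their disjoint union has 4 worlds with no edge between distinct components, so it is not connected.
So the class is not modally definable.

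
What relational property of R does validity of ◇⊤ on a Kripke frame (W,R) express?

This schema is equivalent to the D axiom □q → ◇q.
It corresponds to seriality: ∀x ∃y Rxy.

seriality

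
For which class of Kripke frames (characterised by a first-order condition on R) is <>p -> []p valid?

partial functionality

Suppose ◇p→□p is valid. Take Rxy, Rxz and set V(p)={y}. Then ◇p at x, so □p at x, so p at z, i.e. z=y.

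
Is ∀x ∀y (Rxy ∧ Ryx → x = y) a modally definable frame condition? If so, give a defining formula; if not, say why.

Any modally definable frame class is closed under surjective bounded morphisms.
The 4-cycle (worlds a,b,c,d with a→b→c→d→a) is antisymmetric. Sending even-indexed worlds to a and odd-indexed worlds to b is a surjective bounded morphism onto the two-world frame with a↔b, which is not antisymmetric.
So no modal formula (or set of formulas) defines exactly the antisymmetric frames.

Not definable by any modal formula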